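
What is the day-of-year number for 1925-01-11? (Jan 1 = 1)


Date: January 11, 1925
No months before January
Plus 11 days in January

Day of year: 11


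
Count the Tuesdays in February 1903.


February 1903 has 28 days
Anchor: Jan 1, 1903. With p = 1903 - 1 = 1902: (p + p//4 - p//100 + p//400) mod 7 = (1902 + 475 - 19 + 4) mod 7 = 2362 mod 7 = 3 -> Thursday (Mon=0 ... Sun=6)
Days before February (Jan): 31; February 1 index = (3 + 31) mod 7 = 6 -> Sunday
First Tuesday is February 3
Tuesdays: 3, 10, 17, 24

4 Tuesdays


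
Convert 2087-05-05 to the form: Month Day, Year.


ISO 2087-05-05 parses as year=2087, month=05, day=05
Month 5 -> May

May 5, 2087


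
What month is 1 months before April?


April is month 4
4 - 1 = 3

March


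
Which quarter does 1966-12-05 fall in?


Month: December (month 12)
Q1: Jan-Mar, Q2: Apr-Jun, Q3: Jul-Sep, Q4: Oct-Dec

Q4


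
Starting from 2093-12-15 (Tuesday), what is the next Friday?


Current: Tuesday
Target: Friday
Days ahead: 3

Next Friday: 2093-12-18


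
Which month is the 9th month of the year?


Month 9 of 12

September


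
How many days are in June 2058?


June 2058

30 days


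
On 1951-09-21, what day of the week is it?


Date: September 21, 1951
Anchor: Jan 1, 1951. With p = 1951 - 1 = 1950: (p + p//4 - p//100 + p//400) mod 7 = (1950 + 487 - 19 + 4) mod 7 = 2422 mod 7 = 0 -> Monday (Mon=0 ... Sun=6)
Days before September (Jan-Aug): 243; offset = 243 + 21 - 1 = 263
Weekday index = (0 + 263) mod 7 = 4

Day of the week: Friday


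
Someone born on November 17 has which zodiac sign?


Date: November 17
Conventional tropical zodiac dates: Scorpio from October 23 onward; Sagittarius starts November 22
November 17 falls within the Scorpio range

Scorpio


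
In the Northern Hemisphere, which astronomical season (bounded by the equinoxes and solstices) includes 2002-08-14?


Date: August 14
Astronomical Summer (approx.; exact equinox/solstice day varies by year): June 21 to September 21
August 14 falls within the Summer window

Summer


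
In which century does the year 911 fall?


Century = (year - 1) // 100 + 1
= (911 - 1) // 100 + 1
= 910 // 100 + 1
= 9 + 1

10th century


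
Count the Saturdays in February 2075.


February 2075 has 28 days
Anchor: Jan 1, 2075. With p = 2075 - 1 = 2074: (p + p//4 - p//100 + p//400) mod 7 = (2074 + 518 - 20 + 5) mod 7 = 2577 mod 7 = 1 -> Tuesday (Mon=0 ... Sun=6)
Days before February (Jan): 31; February 1 index = (1 + 31) mod 7 = 4 -> Friday
First Saturday is February 2
Saturdays: 2, 9, 16, 23

4 Saturdays


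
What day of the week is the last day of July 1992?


July 1992 has 31 days
Anchor: Jan 1, 1992. With p = 1992 - 1 = 1991: (p + p//4 - p//100 + p//400) mod 7 = (1991 + 497 - 19 + 4) mod 7 = 2473 mod 7 = 2 -> Wednesday (Mon=0 ... Sun=6)
Days before July (Jan-Jun): 182; July 1 index = (2 + 182) mod 7 = 2 -> Wednesday
Last day offset: 31 - 1 = 30 days
Weekday index = (2 + 30) mod 7 = 4

Friday, July 31


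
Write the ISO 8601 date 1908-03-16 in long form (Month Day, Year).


ISO 1908-03-16 parses as year=1908, month=03, day=16
Month 3 -> March

March 16, 1908


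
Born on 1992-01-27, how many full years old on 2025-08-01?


Birth: 1992-01-27
Reference: 2025-08-01
Year difference: 2025 - 1992 = 33

33 years old


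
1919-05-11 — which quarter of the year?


Month: May (month 5)
Q1: Jan-Mar, Q2: Apr-Jun, Q3: Jul-Sep, Q4: Oct-Dec

Q2


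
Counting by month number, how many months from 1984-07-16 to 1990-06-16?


From July 1984 to June 1990
6 years * 12 = 72 months, minus 1 month = 71

71 months


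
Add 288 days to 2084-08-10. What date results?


Start: 2084-08-10, add 288 days
August 2084 has 31 days: 31 - 10 = 21 days to August 31 -> 267 left
September 2084 has 30 days -> 237 left
October 2084 has 31 days -> 206 left
November 2084 has 30 days -> 176 left
December 2084 has 31 days -> 145 left
January 2085 has 31 days -> 114 left
February 2085 has 28 days -> 86 left
March 2085 has 31 days -> 55 left
April 2085 has 30 days -> 25 left
May 2085: 25 <= 31 -> lands on May 25

Result: 2085-05-25


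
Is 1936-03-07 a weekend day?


Anchor: Jan 1, 1936. With p = 1936 - 1 = 1935: (p + p//4 - p//100 + p//400) mod 7 = (1935 + 483 - 19 + 4) mod 7 = 2403 mod 7 = 2 -> Wednesday (Mon=0 ... Sun=6)
Day of year: 67; offset = 66
Weekday index = (2 + 66) mod 7 = 5 -> Saturday
Weekend days: Saturday, Sunday

Yes


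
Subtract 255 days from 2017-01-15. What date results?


Start: 2017-01-15, subtract 255 days
Back 15 days from January 15 reaches December 31, 2016 -> 240 left
December 2016 has 31 days -> back to November 30, 2016 -> 209 left
November 2016 has 30 days -> back to October 31, 2016 -> 179 left
October 2016 has 31 days -> back to September 30, 2016 -> 148 left
September 2016 has 30 days -> back to August 31, 2016 -> 118 left
August 2016 has 31 days -> back to July 31, 2016 -> 87 left
July 2016 has 31 days -> back to June 30, 2016 -> 56 left
June 2016 has 30 days -> back to May 31, 2016 -> 26 left
May 2016: 31 - 26 = 5 -> lands on May 5

Result: 2016-05-05


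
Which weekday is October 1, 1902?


Target: October 1, 1902
Anchor: Jan 1, 1902. With p = 1902 - 1 = 1901: (p + p//4 - p//100 + p//400) mod 7 = (1901 + 475 - 19 + 4) mod 7 = 2361 mod 7 = 2 -> Wednesday (Mon=0 ... Sun=6)
Days before October (Jan-Sep): 273 days
Weekday index = (2 + 273) mod 7 = 2

Wednesday


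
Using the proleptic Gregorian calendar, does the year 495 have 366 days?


Gregorian leap year rule: divisible by 4, but not by 100, unless also by 400.
495 is not divisible by 4 -> not a leap year

No


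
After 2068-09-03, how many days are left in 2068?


Day of year: 247 of 366
Remaining = 366 - 247

119 days


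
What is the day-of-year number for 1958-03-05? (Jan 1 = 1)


Date: March 5, 1958
Days in months 1 through 2: 59
Plus 5 days in March

Day of year: 64


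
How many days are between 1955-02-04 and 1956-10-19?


From 1955-02-04 to 1956-10-19
1955-02-04: days before February = 31; day of year = 31 + 4 = 35
1956-10-19: days before October = 31 + 29 + 31 + 30 + 31 + 30 + 31 + 31 + 30 = 274 (1956 is a leap year); day of year = 274 + 19 = 293
Rest of 1955: 365 - 35 = 330
Total = 330 + 293 = 623

623 days


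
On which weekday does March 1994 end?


March 1994 has 31 days
Anchor: Jan 1, 1994. With p = 1994 - 1 = 1993: (p + p//4 - p//100 + p//400) mod 7 = (1993 + 498 - 19 + 4) mod 7 = 2476 mod 7 = 5 -> Saturday (Mon=0 ... Sun=6)
Days before March (Jan-Feb): 59; March 1 index = (5 + 59) mod 7 = 1 -> Tuesday
Last day offset: 31 - 1 = 30 days
Weekday index = (1 + 30) mod 7 = 3

Thursday, March 31


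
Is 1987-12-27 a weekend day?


Anchor: Jan 1, 1987. With p = 1987 - 1 = 1986: (p + p//4 - p//100 + p//400) mod 7 = (1986 + 496 - 19 + 4) mod 7 = 2467 mod 7 = 3 -> Thursday (Mon=0 ... Sun=6)
Day of year: 361; offset = 360
Weekday index = (3 + 360) mod 7 = 6 -> Sunday
Weekend days: Saturday, Sunday

Yes


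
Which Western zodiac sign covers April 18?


Date: April 18
Conventional tropical zodiac dates: Aries from March 21 onward; Taurus starts April 20
April 18 falls within the Aries range

Aries


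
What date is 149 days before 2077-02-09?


Start: 2077-02-09, subtract 149 days
Back 9 days from February 9 reaches January 31, 2077 -> 140 left
January 2077 has 31 days -> back to December 31, 2076 -> 109 left
December 2076 has 31 days -> back to November 30, 2076 -> 78 left
November 2076 has 30 days -> back to October 31, 2076 -> 48 left
October 2076 has 31 days -> back to September 30, 2076 -> 17 left
September 2076: 30 - 17 = 13 -> lands on September 13

Result: 2076-09-13


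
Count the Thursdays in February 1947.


February 1947 has 28 days
Anchor: Jan 1, 1947. With p = 1947 - 1 = 1946: (p + p//4 - p//100 + p//400) mod 7 = (1946 + 486 - 19 + 4) mod 7 = 2417 mod 7 = 2 -> Wednesday (Mon=0 ... Sun=6)
Days before February (Jan): 31; February 1 index = (2 + 31) mod 7 = 5 -> Saturday
First Thursday is February 6
Thursdays: 6, 13, 20, 27

4 Thursdays


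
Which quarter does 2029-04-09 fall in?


Month: April (month 4)
Q1: Jan-Mar, Q2: Apr-Jun, Q3: Jul-Sep, Q4: Oct-Dec

Q2


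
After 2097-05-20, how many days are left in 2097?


Day of year: 140 of 365
Remaining = 365 - 140

225 days


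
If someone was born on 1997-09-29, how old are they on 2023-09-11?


Birth: 1997-09-29
Reference: 2023-09-11
Year difference: 2023 - 1997 = 26
Birthday not yet reached in 2023, subtract 1

25 years old


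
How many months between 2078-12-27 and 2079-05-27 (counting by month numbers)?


From December 2078 to May 2079
1 year * 12 = 12 months, minus 7 months = 5

5 months


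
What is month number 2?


Month 2 of 12

February


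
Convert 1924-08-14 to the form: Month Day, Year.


ISO 1924-08-14 parses as year=1924, month=08, day=14
Month 8 -> August

August 14, 1924


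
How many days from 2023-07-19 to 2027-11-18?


From 2023-07-19 to 2027-11-18
2023-07-19: days before July = 31 + 28 + 31 + 30 + 31 + 30 = 181 (2023 is not a leap year); day of year = 181 + 19 = 200
2027-11-18: days before November = 31 + 28 + 31 + 30 + 31 + 30 + 31 + 31 + 30 + 31 = 304 (2027 is not a leap year); day of year = 304 + 18 = 322
Rest of 2023: 365 - 200 = 165
Full years 2024 (366), 2025 (365), 2026 (365): 1096
Total = 165 + 1096 + 322 = 1583

1583 days


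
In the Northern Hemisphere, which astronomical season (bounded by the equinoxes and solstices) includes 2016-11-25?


Date: November 25
Astronomical Autumn (approx.; exact equinox/solstice day varies by year): September 22 to December 20
November 25 falls within the Autumn window

Autumn


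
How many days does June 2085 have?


June 2085

30 days


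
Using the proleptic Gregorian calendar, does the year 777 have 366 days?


Gregorian leap year rule: divisible by 4, but not by 100, unless also by 400.
777 is not divisible by 4 -> not a leap year

No


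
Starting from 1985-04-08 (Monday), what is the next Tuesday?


Current: Monday
Target: Tuesday
Days ahead: 1

Next Tuesday: 1985-04-09


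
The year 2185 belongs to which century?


Century = (year - 1) // 100 + 1
= (2185 - 1) // 100 + 1
= 2184 // 100 + 1
= 21 + 1

22nd century


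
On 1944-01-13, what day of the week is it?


Date: January 13, 1944
Anchor: Jan 1, 1944. With p = 1944 - 1 = 1943: (p + p//4 - p//100 + p//400) mod 7 = (1943 + 485 - 19 + 4) mod 7 = 2413 mod 7 = 5 -> Saturday (Mon=0 ... Sun=6)
Days into year = 13 - 1 = 12
Weekday index = (5 + 12) mod 7 = 3

Day of the week: Thursday


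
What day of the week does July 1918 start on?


Target: July 1, 1918
Anchor: Jan 1, 1918. With p = 1918 - 1 = 1917: (p + p//4 - p//100 + p//400) mod 7 = (1917 + 479 - 19 + 4) mod 7 = 2381 mod 7 = 1 -> Tuesday (Mon=0 ... Sun=6)
Days before July (Jan-Jun): 181 days
Weekday index = (1 + 181) mod 7 = 0

Monday


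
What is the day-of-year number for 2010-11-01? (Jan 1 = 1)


Date: November 1, 2010
Days in months 1 through 10: 304
Plus 1 days in November

Day of year: 305


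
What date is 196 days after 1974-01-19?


Start: 1974-01-19, add 196 days
January 1974 has 31 days: 31 - 19 = 12 days to January 31 -> 184 left
February 1974 has 28 days -> 156 left
March 1974 has 31 days -> 125 left
April 1974 has 30 days -> 95 left
May 1974 has 31 days -> 64 left
June 1974 has 30 days -> 34 left
July 1974 has 31 days -> 3 left
August 1974: 3 <= 31 -> lands on August 3

Result: 1974-08-03


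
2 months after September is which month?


September is month 9
9 + 2 = 11

November


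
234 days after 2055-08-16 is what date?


Start: 2055-08-16, add 234 days
August 2055 has 31 days: 31 - 16 = 15 days to August 31 -> 219 left
September 2055 has 30 days -> 189 left
October 2055 has 31 days -> 158 left
November 2055 has 30 days -> 128 left
December 2055 has 31 days -> 97 left
January 2056 has 31 days -> 66 left
February 2056 has 29 days -> 37 left
March 2056 has 31 days -> 6 left
April 2056: 6 <= 30 -> lands on April 6

Result: 2056-04-06


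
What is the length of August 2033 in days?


August 2033

31 days


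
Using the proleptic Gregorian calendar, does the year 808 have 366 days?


Gregorian leap year rule: divisible by 4, but not by 100, unless also by 400.
808 is divisible by 4 but not 100 -> leap year

Yes


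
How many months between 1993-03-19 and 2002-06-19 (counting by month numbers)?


From March 1993 to June 2002
9 years * 12 = 108 months, plus 3 months = 111

111 months


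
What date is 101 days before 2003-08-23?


Start: 2003-08-23, subtract 101 days
Back 23 days from August 23 reaches July 31, 2003 -> 78 left
July 2003 has 31 days -> back to June 30, 2003 -> 47 left
June 2003 has 30 days -> back to May 31, 2003 -> 17 left
May 2003: 31 - 17 = 14 -> lands on May 14

Result: 2003-05-14


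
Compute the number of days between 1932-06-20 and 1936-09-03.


From 1932-06-20 to 1936-09-03
1932-06-20: days before June = 31 + 29 + 31 + 30 + 31 = 152 (1932 is a leap year); day of year = 152 + 20 = 172
1936-09-03: days before September = 31 + 29 + 31 + 30 + 31 + 30 + 31 + 31 = 244 (1936 is a leap year); day of year = 244 + 3 = 247
Rest of 1932: 366 - 172 = 194
Full years 1933 (365), 1934 (365), 1935 (365): 1095
Total = 194 + 1095 + 247 = 1536

1536 days


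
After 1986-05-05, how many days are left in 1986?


Day of year: 125 of 365
Remaining = 365 - 125

240 days


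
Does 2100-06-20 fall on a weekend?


Anchor: Jan 1, 2100. With p = 2100 - 1 = 2099: (p + p//4 - p//100 + p//400) mod 7 = (2099 + 524 - 20 + 5) mod 7 = 2608 mod 7 = 4 -> Friday (Mon=0 ... Sun=6)
Day of year: 171; offset = 170
Weekday index = (4 + 170) mod 7 = 6 -> Sunday
Weekend days: Saturday, Sunday

Yes


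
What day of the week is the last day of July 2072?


July 2072 has 31 days
Anchor: Jan 1, 2072. With p = 2072 - 1 = 2071: (p + p//4 - p//100 + p//400) mod 7 = (2071 + 517 - 20 + 5) mod 7 = 2573 mod 7 = 4 -> Friday (Mon=0 ... Sun=6)
Days before July (Jan-Jun): 182; July 1 index = (4 + 182) mod 7 = 4 -> Friday
Last day offset: 31 - 1 = 30 days
Weekday index = (4 + 30) mod 7 = 6

Sunday, July 31


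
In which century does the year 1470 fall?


Century = (year - 1) // 100 + 1
= (1470 - 1) // 100 + 1
= 1469 // 100 + 1
= 14 + 1

15th century


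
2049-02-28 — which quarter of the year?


Month: February (month 2)
Q1: Jan-Mar, Q2: Apr-Jun, Q3: Jul-Sep, Q4: Oct-Dec

Q1


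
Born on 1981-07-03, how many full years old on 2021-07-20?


Birth: 1981-07-03
Reference: 2021-07-20
Year difference: 2021 - 1981 = 40

40 years old


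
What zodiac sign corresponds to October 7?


Date: October 7
Conventional tropical zodiac dates: Libra from September 23 onward; Scorpio starts October 23
October 7 falls within the Libra range

Libra


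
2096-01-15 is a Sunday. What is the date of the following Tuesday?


Current: Sunday
Target: Tuesday
Days ahead: 2

Next Tuesday: 2096-01-17


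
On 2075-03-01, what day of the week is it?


Date: March 1, 2075
Anchor: Jan 1, 2075. With p = 2075 - 1 = 2074: (p + p//4 - p//100 + p//400) mod 7 = (2074 + 518 - 20 + 5) mod 7 = 2577 mod 7 = 1 -> Tuesday (Mon=0 ... Sun=6)
Days before March (Jan-Feb): 59; offset = 59 + 1 - 1 = 59
Weekday index = (1 + 59) mod 7 = 4

Day of the week: Friday


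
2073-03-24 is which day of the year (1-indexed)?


Date: March 24, 2073
Days in months 1 through 2: 59
Plus 24 days in March

Day of year: 83


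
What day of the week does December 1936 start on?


Target: December 1, 1936
Anchor: Jan 1, 1936. With p = 1936 - 1 = 1935: (p + p//4 - p//100 + p//400) mod 7 = (1935 + 483 - 19 + 4) mod 7 = 2403 mod 7 = 2 -> Wednesday (Mon=0 ... Sun=6)
Days before December (Jan-Nov): 335 days
Weekday index = (2 + 335) mod 7 = 1

Tuesday


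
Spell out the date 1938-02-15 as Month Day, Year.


ISO 1938-02-15 parses as year=1938, month=02, day=15
Month 2 -> February

February 15, 1938


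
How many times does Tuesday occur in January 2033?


January 2033 has 31 days
Anchor: Jan 1, 2033. With p = 2033 - 1 = 2032: (p + p//4 - p//100 + p//400) mod 7 = (2032 + 508 - 20 + 5) mod 7 = 2525 mod 7 = 5 -> Saturday (Mon=0 ... Sun=6)
January 1 is the anchor itself -> Saturday
First Tuesday is January 4
Tuesdays: 4, 11, 18, 25

4 Tuesdays


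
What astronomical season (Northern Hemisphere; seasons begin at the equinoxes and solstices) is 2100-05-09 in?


Date: May 9
Astronomical Spring (approx.; exact equinox/solstice day varies by year): March 20 to June 20
May 9 falls within the Spring window

Spring


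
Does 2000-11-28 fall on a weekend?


Anchor: Jan 1, 2000. With p = 2000 - 1 = 1999: (p + p//4 - p//100 + p//400) mod 7 = (1999 + 499 - 19 + 4) mod 7 = 2483 mod 7 = 5 -> Saturday (Mon=0 ... Sun=6)
Day of year: 333; offset = 332
Weekday index = (5 + 332) mod 7 = 1 -> Tuesday
Weekend days: Saturday, Sunday

No


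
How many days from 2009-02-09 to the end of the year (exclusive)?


Day of year: 40 of 365
Remaining = 365 - 40

325 days


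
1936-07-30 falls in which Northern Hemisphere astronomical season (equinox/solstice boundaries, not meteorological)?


Date: July 30
Astronomical Summer (approx.; exact equinox/solstice day varies by year): June 21 to September 21
July 30 falls within the Summer window

Summer


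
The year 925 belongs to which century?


Century = (year - 1) // 100 + 1
= (925 - 1) // 100 + 1
= 924 // 100 + 1
= 9 + 1

10th century


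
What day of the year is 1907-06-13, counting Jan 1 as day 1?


Date: June 13, 1907
Days in months 1 through 5: 151
Plus 13 days in June

Day of year: 164


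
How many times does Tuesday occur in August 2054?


August 2054 has 31 days
Anchor: Jan 1, 2054. With p = 2054 - 1 = 2053: (p + p//4 - p//100 + p//400) mod 7 = (2053 + 513 - 20 + 5) mod 7 = 2551 mod 7 = 3 -> Thursday (Mon=0 ... Sun=6)
Days before August (Jan-Jul): 212; August 1 index = (3 + 212) mod 7 = 5 -> Saturday
First Tuesday is August 4
Tuesdays: 4, 11, 18, 25

4 Tuesdays


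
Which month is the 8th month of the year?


Month 8 of 12

August


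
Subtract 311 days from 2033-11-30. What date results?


Start: 2033-11-30, subtract 311 days
Back 30 days from November 30 reaches October 31, 2033 -> 281 left
October 2033 has 31 days -> back to September 30, 2033 -> 250 left
September 2033 has 30 days -> back to August 31, 2033 -> 220 left
August 2033 has 31 days -> back to July 31, 2033 -> 189 left
July 2033 has 31 days -> back to June 30, 2033 -> 158 left
June 2033 has 30 days -> back to May 31, 2033 -> 128 left
May 2033 has 31 days -> back to April 30, 2033 -> 97 left
April 2033 has 30 days -> back to March 31, 2033 -> 67 left
March 2033 has 31 days -> back to February 28, 2033 -> 36 left
February 2033 has 28 days -> back to January 31, 2033 -> 8 left
January 2033: 31 - 8 = 23 -> lands on January 23

Result: 2033-01-23


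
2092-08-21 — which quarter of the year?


Month: August (month 8)
Q1: Jan-Mar, Q2: Apr-Jun, Q3: Jul-Sep, Q4: Oct-Dec

Q3


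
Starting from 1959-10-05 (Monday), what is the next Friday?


Current: Monday
Target: Friday
Days ahead: 4

Next Friday: 1959-10-09


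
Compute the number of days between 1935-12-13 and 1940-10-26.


From 1935-12-13 to 1940-10-26
1935-12-13: days before December = 31 + 28 + 31 + 30 + 31 + 30 + 31 + 31 + 30 + 31 + 30 = 334 (1935 is not a leap year); day of year = 334 + 13 = 347
1940-10-26: days before October = 31 + 29 + 31 + 30 + 31 + 30 + 31 + 31 + 30 = 274 (1940 is a leap year); day of year = 274 + 26 = 300
Rest of 1935: 365 - 347 = 18
Full years 1936 (366), 1937 (365), 1938 (365), 1939 (365): 1461
Total = 18 + 1461 + 300 = 1779

1779 days


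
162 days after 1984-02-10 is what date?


Start: 1984-02-10, add 162 days
February 1984 has 29 days: 29 - 10 = 19 days to February 29 -> 143 left
March 1984 has 31 days -> 112 left
April 1984 has 30 days -> 82 left
May 1984 has 31 days -> 51 left
June 1984 has 30 days -> 21 left
July 1984: 21 <= 31 -> lands on July 21

Result: 1984-07-21


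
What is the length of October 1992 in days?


October 1992

31 days


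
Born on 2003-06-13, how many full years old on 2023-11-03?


Birth: 2003-06-13
Reference: 2023-11-03
Year difference: 2023 - 2003 = 20

20 years old


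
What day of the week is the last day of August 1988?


August 1988 has 31 days
Anchor: Jan 1, 1988. With p = 1988 - 1 = 1987: (p + p//4 - p//100 + p//400) mod 7 = (1987 + 496 - 19 + 4) mod 7 = 2468 mod 7 = 4 -> Friday (Mon=0 ... Sun=6)
Days before August (Jan-Jul): 213; August 1 index = (4 + 213) mod 7 = 0 -> Monday
Last day offset: 31 - 1 = 30 days
Weekday index = (0 + 30) mod 7 = 2

Wednesday, August 31


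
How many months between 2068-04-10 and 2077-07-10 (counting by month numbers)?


From April 2068 to July 2077
9 years * 12 = 108 months, plus 3 months = 111

111 months


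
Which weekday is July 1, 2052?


Target: July 1, 2052
Anchor: Jan 1, 2052. With p = 2052 - 1 = 2051: (p + p//4 - p//100 + p//400) mod 7 = (2051 + 512 - 20 + 5) mod 7 = 2548 mod 7 = 0 -> Monday (Mon=0 ... Sun=6)
Days before July (Jan-Jun): 182 days
Weekday index = (0 + 182) mod 7 = 0

Monday


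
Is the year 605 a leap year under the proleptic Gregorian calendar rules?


Gregorian leap year rule: divisible by 4, but not by 100, unless also by 400.
605 is not divisible by 4 -> not a leap year

No


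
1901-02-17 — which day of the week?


Date: February 17, 1901
Anchor: Jan 1, 1901. With p = 1901 - 1 = 1900: (p + p//4 - p//100 + p//400) mod 7 = (1900 + 475 - 19 + 4) mod 7 = 2360 mod 7 = 1 -> Tuesday (Mon=0 ... Sun=6)
Days before February (Jan): 31; offset = 31 + 17 - 1 = 47
Weekday index = (1 + 47) mod 7 = 6

Day of the week: Sunday


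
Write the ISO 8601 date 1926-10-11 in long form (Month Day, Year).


ISO 1926-10-11 parses as year=1926, month=10, day=11
Month 10 -> October

October 11, 1926


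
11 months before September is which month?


September is month 9
9 - 11 = -2; wrap: -2 + 12 = 10

October


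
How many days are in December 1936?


December 1936

31 days


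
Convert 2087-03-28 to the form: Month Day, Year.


ISO 2087-03-28 parses as year=2087, month=03, day=28
Month 3 -> March

March 28, 2087


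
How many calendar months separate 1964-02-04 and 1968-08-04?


From February 1964 to August 1968
4 years * 12 = 48 months, plus 6 months = 54

54 months


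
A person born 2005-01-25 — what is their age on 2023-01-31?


Birth: 2005-01-25
Reference: 2023-01-31
Year difference: 2023 - 2005 = 18

18 years old


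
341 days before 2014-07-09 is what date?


Start: 2014-07-09, subtract 341 days
Back 9 days from July 9 reaches June 30, 2014 -> 332 left
June 2014 has 30 days -> back to May 31, 2014 -> 302 left
May 2014 has 31 days -> back to April 30, 2014 -> 271 left
April 2014 has 30 days -> back to March 31, 2014 -> 241 left
March 2014 has 31 days -> back to February 28, 2014 -> 210 left
February 2014 has 28 days -> back to January 31, 2014 -> 182 left
January 2014 has 31 days -> back to December 31, 2013 -> 151 left
December 2013 has 31 days -> back to November 30, 2013 -> 120 left
November 2013 has 30 days -> back to October 31, 2013 -> 90 left
October 2013 has 31 days -> back to September 30, 2013 -> 59 left
September 2013 has 30 days -> back to August 31, 2013 -> 29 left
August 2013: 31 - 29 = 2 -> lands on August 2

Result: 2013-08-02


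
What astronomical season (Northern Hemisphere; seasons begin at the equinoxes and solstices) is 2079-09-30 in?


Date: September 30
Astronomical Autumn (approx.; exact equinox/solstice day varies by year): September 22 to December 20
September 30 falls within the Autumn window

Autumn


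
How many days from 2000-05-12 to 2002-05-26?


From 2000-05-12 to 2002-05-26
2000-05-12: days before May = 31 + 29 + 31 + 30 = 121 (2000 is a leap year); day of year = 121 + 12 = 133
2002-05-26: days before May = 31 + 28 + 31 + 30 = 120 (2002 is not a leap year); day of year = 120 + 26 = 146
Rest of 2000: 366 - 133 = 233
Full years 2001 (365): 365
Total = 233 + 365 + 146 = 744

744 days


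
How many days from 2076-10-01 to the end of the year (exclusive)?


Day of year: 275 of 366
Remaining = 366 - 275

91 days


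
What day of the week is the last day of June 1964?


June 1964 has 30 days
Anchor: Jan 1, 1964. With p = 1964 - 1 = 1963: (p + p//4 - p//100 + p//400) mod 7 = (1963 + 490 - 19 + 4) mod 7 = 2438 mod 7 = 2 -> Wednesday (Mon=0 ... Sun=6)
Days before June (Jan-May): 152; June 1 index = (2 + 152) mod 7 = 0 -> Monday
Last day offset: 30 - 1 = 29 days
Weekday index = (0 + 29) mod 7 = 1

Tuesday, June 30


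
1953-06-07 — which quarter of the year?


Month: June (month 6)
Q1: Jan-Mar, Q2: Apr-Jun, Q3: Jul-Sep, Q4: Oct-Dec

Q2


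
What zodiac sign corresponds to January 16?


Date: January 16
Conventional tropical zodiac dates: Capricorn from December 22 onward; Aquarius starts January 20
January 16 falls within the Capricorn range

Capricorn


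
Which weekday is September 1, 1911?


Target: September 1, 1911
Anchor: Jan 1, 1911. With p = 1911 - 1 = 1910: (p + p//4 - p//100 + p//400) mod 7 = (1910 + 477 - 19 + 4) mod 7 = 2372 mod 7 = 6 -> Sunday (Mon=0 ... Sun=6)
Days before September (Jan-Aug): 243 days
Weekday index = (6 + 243) mod 7 = 4

Friday


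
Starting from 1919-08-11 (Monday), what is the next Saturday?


Current: Monday
Target: Saturday
Days ahead: 5

Next Saturday: 1919-08-16


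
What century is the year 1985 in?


Century = (year - 1) // 100 + 1
= (1985 - 1) // 100 + 1
= 1984 // 100 + 1
= 19 + 1

20th century


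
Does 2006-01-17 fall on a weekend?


Anchor: Jan 1, 2006. With p = 2006 - 1 = 2005: (p + p//4 - p//100 + p//400) mod 7 = (2005 + 501 - 20 + 5) mod 7 = 2491 mod 7 = 6 -> Sunday (Mon=0 ... Sun=6)
Day of year: 17; offset = 16
Weekday index = (6 + 16) mod 7 = 1 -> Tuesday
Weekend days: Saturday, Sunday

No


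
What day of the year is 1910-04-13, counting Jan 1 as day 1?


Date: April 13, 1910
Days in months 1 through 3: 90
Plus 13 days in April

Day of year: 103


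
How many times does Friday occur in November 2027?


November 2027 has 30 days
Anchor: Jan 1, 2027. With p = 2027 - 1 = 2026: (p + p//4 - p//100 + p//400) mod 7 = (2026 + 506 - 20 + 5) mod 7 = 2517 mod 7 = 4 -> Friday (Mon=0 ... Sun=6)
Days before November (Jan-Oct): 304; November 1 index = (4 + 304) mod 7 = 0 -> Monday
First Friday is November 5
Fridays: 5, 12, 19, 26

4 Fridays


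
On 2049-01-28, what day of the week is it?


Date: January 28, 2049
Anchor: Jan 1, 2049. With p = 2049 - 1 = 2048: (p + p//4 - p//100 + p//400) mod 7 = (2048 + 512 - 20 + 5) mod 7 = 2545 mod 7 = 4 -> Friday (Mon=0 ... Sun=6)
Days into year = 28 - 1 = 27
Weekday index = (4 + 27) mod 7 = 3

Day of the week: Thursday


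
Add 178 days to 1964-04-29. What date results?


Start: 1964-04-29, add 178 days
April 1964 has 30 days: 30 - 29 = 1 day to April 30 -> 177 left
May 1964 has 31 days -> 146 left
June 1964 has 30 days -> 116 left
July 1964 has 31 days -> 85 left
August 1964 has 31 days -> 54 left
September 1964 has 30 days -> 24 left
October 1964: 24 <= 31 -> lands on October 24

Result: 1964-10-24


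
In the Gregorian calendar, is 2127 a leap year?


Gregorian leap year rule: divisible by 4, but not by 100, unless also by 400.
2127 is not divisible by 4 -> not a leap year

No


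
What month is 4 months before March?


March is month 3
3 - 4 = -1; wrap: -1 + 12 = 11

November


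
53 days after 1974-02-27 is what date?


Start: 1974-02-27, add 53 days
February 1974 has 28 days: 28 - 27 = 1 day to February 28 -> 52 left
March 1974 has 31 days -> 21 left
April 1974: 21 <= 30 -> lands on April 21

Result: 1974-04-21


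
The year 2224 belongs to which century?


Century = (year - 1) // 100 + 1
= (2224 - 1) // 100 + 1
= 2223 // 100 + 1
= 22 + 1

23rd century


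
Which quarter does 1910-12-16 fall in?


Month: December (month 12)
Q1: Jan-Mar, Q2: Apr-Jun, Q3: Jul-Sep, Q4: Oct-Dec

Q4


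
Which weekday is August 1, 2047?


Target: August 1, 2047
Anchor: Jan 1, 2047. With p = 2047 - 1 = 2046: (p + p//4 - p//100 + p//400) mod 7 = (2046 + 511 - 20 + 5) mod 7 = 2542 mod 7 = 1 -> Tuesday (Mon=0 ... Sun=6)
Days before August (Jan-Jul): 212 days
Weekday index = (1 + 212) mod 7 = 3

Thursday


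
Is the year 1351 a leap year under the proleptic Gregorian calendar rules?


Gregorian leap year rule: divisible by 4, but not by 100, unless also by 400.
1351 is not divisible by 4 -> not a leap year

No


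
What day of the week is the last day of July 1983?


July 1983 has 31 days
Anchor: Jan 1, 1983. With p = 1983 - 1 = 1982: (p + p//4 - p//100 + p//400) mod 7 = (1982 + 495 - 19 + 4) mod 7 = 2462 mod 7 = 5 -> Saturday (Mon=0 ... Sun=6)
Days before July (Jan-Jun): 181; July 1 index = (5 + 181) mod 7 = 4 -> Friday
Last day offset: 31 - 1 = 30 days
Weekday index = (4 + 30) mod 7 = 6

Sunday, July 31


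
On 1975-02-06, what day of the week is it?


Date: February 6, 1975
Anchor: Jan 1, 1975. With p = 1975 - 1 = 1974: (p + p//4 - p//100 + p//400) mod 7 = (1974 + 493 - 19 + 4) mod 7 = 2452 mod 7 = 2 -> Wednesday (Mon=0 ... Sun=6)
Days before February (Jan): 31; offset = 31 + 6 - 1 = 36
Weekday index = (2 + 36) mod 7 = 3

Day of the week: Thursday


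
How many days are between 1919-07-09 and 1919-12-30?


From 1919-07-09 to 1919-12-30
1919-07-09: days before July = 31 + 28 + 31 + 30 + 31 + 30 = 181 (1919 is not a leap year); day of year = 181 + 9 = 190
1919-12-30: days before December = 31 + 28 + 31 + 30 + 31 + 30 + 31 + 31 + 30 + 31 + 30 = 334 (1919 is not a leap year); day of year = 334 + 30 = 364
Same year: 364 - 190 = 174

174 days


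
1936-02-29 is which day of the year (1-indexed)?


Date: February 29, 1936
Days in months 1 through 1: 31
Plus 29 days in February

Day of year: 60


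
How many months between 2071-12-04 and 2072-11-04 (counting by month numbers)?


From December 2071 to November 2072
1 year * 12 = 12 months, minus 1 month = 11

11 months


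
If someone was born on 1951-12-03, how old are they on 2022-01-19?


Birth: 1951-12-03
Reference: 2022-01-19
Year difference: 2022 - 1951 = 71
Birthday not yet reached in 2022, subtract 1

70 years old


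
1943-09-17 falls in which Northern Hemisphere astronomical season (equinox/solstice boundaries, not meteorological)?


Date: September 17
Astronomical Summer (approx.; exact equinox/solstice day varies by year): June 21 to September 21
September 17 falls within the Summer window

Summer


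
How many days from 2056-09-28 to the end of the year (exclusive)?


Day of year: 272 of 366
Remaining = 366 - 272

94 days


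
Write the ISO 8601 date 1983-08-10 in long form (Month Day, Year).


ISO 1983-08-10 parses as year=1983, month=08, day=10
Month 8 -> August

August 10, 1983


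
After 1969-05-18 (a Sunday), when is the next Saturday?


Current: Sunday
Target: Saturday
Days ahead: 6

Next Saturday: 1969-05-24


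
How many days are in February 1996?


February 1996 (leap year: yes)

29 days


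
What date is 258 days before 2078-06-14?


Start: 2078-06-14, subtract 258 days
Back 14 days from June 14 reaches May 31, 2078 -> 244 left
May 2078 has 31 days -> back to April 30, 2078 -> 213 left
April 2078 has 30 days -> back to March 31, 2078 -> 183 left
March 2078 has 31 days -> back to February 28, 2078 -> 152 left
February 2078 has 28 days -> back to January 31, 2078 -> 124 left
January 2078 has 31 days -> back to December 31, 2077 -> 93 left
December 2077 has 31 days -> back to November 30, 2077 -> 62 left
November 2077 has 30 days -> back to October 31, 2077 -> 32 left
October 2077 has 31 days -> back to September 30, 2077 -> 1 left
September 2077: 30 - 1 = 29 -> lands on September 29

Result: 2077-09-29


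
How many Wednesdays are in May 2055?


May 2055 has 31 days
Anchor: Jan 1, 2055. With p = 2055 - 1 = 2054: (p + p//4 - p//100 + p//400) mod 7 = (2054 + 513 - 20 + 5) mod 7 = 2552 mod 7 = 4 -> Friday (Mon=0 ... Sun=6)
Days before May (Jan-Apr): 120; May 1 index = (4 + 120) mod 7 = 5 -> Saturday
First Wednesday is May 5
Wednesdays: 5, 12, 19, 26

4 Wednesdays


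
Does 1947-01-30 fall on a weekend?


Anchor: Jan 1, 1947. With p = 1947 - 1 = 1946: (p + p//4 - p//100 + p//400) mod 7 = (1946 + 486 - 19 + 4) mod 7 = 2417 mod 7 = 2 -> Wednesday (Mon=0 ... Sun=6)
Day of year: 30; offset = 29
Weekday index = (2 + 29) mod 7 = 3 -> Thursday
Weekend days: Saturday, Sunday

No


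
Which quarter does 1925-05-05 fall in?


Month: May (month 5)
Q1: Jan-Mar, Q2: Apr-Jun, Q3: Jul-Sep, Q4: Oct-Dec

Q2


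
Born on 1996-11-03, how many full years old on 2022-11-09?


Birth: 1996-11-03
Reference: 2022-11-09
Year difference: 2022 - 1996 = 26

26 years old


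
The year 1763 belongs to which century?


Century = (year - 1) // 100 + 1
= (1763 - 1) // 100 + 1
= 1762 // 100 + 1
= 17 + 1

18th century


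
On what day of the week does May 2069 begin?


Target: May 1, 2069
Anchor: Jan 1, 2069. With p = 2069 - 1 = 2068: (p + p//4 - p//100 + p//400) mod 7 = (2068 + 517 - 20 + 5) mod 7 = 2570 mod 7 = 1 -> Tuesday (Mon=0 ... Sun=6)
Days before May (Jan-Apr): 120 days
Weekday index = (1 + 120) mod 7 = 2

Wednesday


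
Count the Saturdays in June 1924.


June 1924 has 30 days
Anchor: Jan 1, 1924. With p = 1924 - 1 = 1923: (p + p//4 - p//100 + p//400) mod 7 = (1923 + 480 - 19 + 4) mod 7 = 2388 mod 7 = 1 -> Tuesday (Mon=0 ... Sun=6)
Days before June (Jan-May): 152; June 1 index = (1 + 152) mod 7 = 6 -> Sunday
First Saturday is June 7
Saturdays: 7, 14, 21, 28

4 Saturdays


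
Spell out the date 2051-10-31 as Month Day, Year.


ISO 2051-10-31 parses as year=2051, month=10, day=31
Month 10 -> October

October 31, 2051


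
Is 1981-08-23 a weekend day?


Anchor: Jan 1, 1981. With p = 1981 - 1 = 1980: (p + p//4 - p//100 + p//400) mod 7 = (1980 + 495 - 19 + 4) mod 7 = 2460 mod 7 = 3 -> Thursday (Mon=0 ... Sun=6)
Day of year: 235; offset = 234
Weekday index = (3 + 234) mod 7 = 6 -> Sunday
Weekend days: Saturday, Sunday

Yes


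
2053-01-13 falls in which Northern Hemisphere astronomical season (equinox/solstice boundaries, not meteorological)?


Date: January 13
Astronomical Winter (approx.; exact equinox/solstice day varies by year): December 21 to March 19
January 13 falls within the Winter window

Winter


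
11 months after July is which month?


July is month 7
7 + 11 = 18; wrap: 18 - 12 = 6

June


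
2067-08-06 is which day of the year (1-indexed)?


Date: August 6, 2067
Days in months 1 through 7: 212
Plus 6 days in August

Day of year: 218


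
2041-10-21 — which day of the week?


Date: October 21, 2041
Anchor: Jan 1, 2041. With p = 2041 - 1 = 2040: (p + p//4 - p//100 + p//400) mod 7 = (2040 + 510 - 20 + 5) mod 7 = 2535 mod 7 = 1 -> Tuesday (Mon=0 ... Sun=6)
Days before October (Jan-Sep): 273; offset = 273 + 21 - 1 = 293
Weekday index = (1 + 293) mod 7 = 0

Day of the week: Monday


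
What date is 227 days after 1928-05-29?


Start: 1928-05-29, add 227 days
May 1928 has 31 days: 31 - 29 = 2 days to May 31 -> 225 left
June 1928 has 30 days -> 195 left
July 1928 has 31 days -> 164 left
August 1928 has 31 days -> 133 left
September 1928 has 30 days -> 103 left
October 1928 has 31 days -> 72 left
November 1928 has 30 days -> 42 left
December 1928 has 31 days -> 11 left
January 1929: 11 <= 31 -> lands on January 11

Result: 1929-01-11


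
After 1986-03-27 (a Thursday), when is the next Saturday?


Current: Thursday
Target: Saturday
Days ahead: 2

Next Saturday: 1986-03-29


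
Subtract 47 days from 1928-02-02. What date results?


Start: 1928-02-02, subtract 47 days
Back 2 days from February 2 reaches January 31, 1928 -> 45 left
January 1928 has 31 days -> back to December 31, 1927 -> 14 left
December 1927: 31 - 14 = 17 -> lands on December 17

Result: 1927-12-17


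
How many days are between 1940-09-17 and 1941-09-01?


From 1940-09-17 to 1941-09-01
1940-09-17: days before September = 31 + 29 + 31 + 30 + 31 + 30 + 31 + 31 = 244 (1940 is a leap year); day of year = 244 + 17 = 261
1941-09-01: days before September = 31 + 28 + 31 + 30 + 31 + 30 + 31 + 31 = 243 (1941 is not a leap year); day of year = 243 + 1 = 244
Rest of 1940: 366 - 261 = 105
Total = 105 + 244 = 349

349 days


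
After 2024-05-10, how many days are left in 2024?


Day of year: 131 of 366
Remaining = 366 - 131

235 days


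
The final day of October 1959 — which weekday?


October 1959 has 31 days
Anchor: Jan 1, 1959. With p = 1959 - 1 = 1958: (p + p//4 - p//100 + p//400) mod 7 = (1958 + 489 - 19 + 4) mod 7 = 2432 mod 7 = 3 -> Thursday (Mon=0 ... Sun=6)
Days before October (Jan-Sep): 273; October 1 index = (3 + 273) mod 7 = 3 -> Thursday
Last day offset: 31 - 1 = 30 days
Weekday index = (3 + 30) mod 7 = 5

Saturday, October 31


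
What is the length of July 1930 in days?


July 1930

31 days


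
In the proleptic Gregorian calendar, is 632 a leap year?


Gregorian leap year rule: divisible by 4, but not by 100, unless also by 400.
632 is divisible by 4 but not 100 -> leap year

Yes


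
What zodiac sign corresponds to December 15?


Date: December 15
Conventional tropical zodiac dates: Sagittarius from November 22 onward; Capricorn starts December 22
December 15 falls within the Sagittarius range

Sagittarius


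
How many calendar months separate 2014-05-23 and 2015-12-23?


From May 2014 to December 2015
1 year * 12 = 12 months, plus 7 months = 19

19 months


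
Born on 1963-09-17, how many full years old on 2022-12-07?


Birth: 1963-09-17
Reference: 2022-12-07
Year difference: 2022 - 1963 = 59

59 years old


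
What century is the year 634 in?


Century = (year - 1) // 100 + 1
= (634 - 1) // 100 + 1
= 633 // 100 + 1
= 6 + 1

7th century


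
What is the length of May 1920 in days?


May 1920

31 days


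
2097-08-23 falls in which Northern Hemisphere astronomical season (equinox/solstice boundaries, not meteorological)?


Date: August 23
Astronomical Summer (approx.; exact equinox/solstice day varies by year): June 21 to September 21
August 23 falls within the Summer window

Summer


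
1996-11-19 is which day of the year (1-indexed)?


Date: November 19, 1996
Days in months 1 through 10: 305
Plus 19 days in November

Day of year: 324


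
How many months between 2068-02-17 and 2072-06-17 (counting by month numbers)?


From February 2068 to June 2072
4 years * 12 = 48 months, plus 4 months = 52

52 months


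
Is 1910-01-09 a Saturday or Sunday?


Anchor: Jan 1, 1910. With p = 1910 - 1 = 1909: (p + p//4 - p//100 + p//400) mod 7 = (1909 + 477 - 19 + 4) mod 7 = 2371 mod 7 = 5 -> Saturday (Mon=0 ... Sun=6)
Day of year: 9; offset = 8
Weekday index = (5 + 8) mod 7 = 6 -> Sunday
Weekend days: Saturday, Sunday

Yes


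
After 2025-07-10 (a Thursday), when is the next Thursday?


Current: Thursday
Target: Thursday
Days ahead: 7

Next Thursday: 2025-07-17


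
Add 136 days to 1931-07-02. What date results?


Start: 1931-07-02, add 136 days
July 1931 has 31 days: 31 - 2 = 29 days to July 31 -> 107 left
August 1931 has 31 days -> 76 left
September 1931 has 30 days -> 46 left
October 1931 has 31 days -> 15 left
November 1931: 15 <= 30 -> lands on November 15

Result: 1931-11-15


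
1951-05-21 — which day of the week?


Date: May 21, 1951
Anchor: Jan 1, 1951. With p = 1951 - 1 = 1950: (p + p//4 - p//100 + p//400) mod 7 = (1950 + 487 - 19 + 4) mod 7 = 2422 mod 7 = 0 -> Monday (Mon=0 ... Sun=6)
Days before May (Jan-Apr): 120; offset = 120 + 21 - 1 = 140
Weekday index = (0 + 140) mod 7 = 0

Day of the week: Monday
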